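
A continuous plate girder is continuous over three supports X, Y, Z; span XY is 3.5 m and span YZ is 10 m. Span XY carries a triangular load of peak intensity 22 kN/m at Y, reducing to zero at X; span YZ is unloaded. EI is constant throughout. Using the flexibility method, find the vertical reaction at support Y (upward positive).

R_Y = 27.46 kN

Release continuity at Y by inserting a hinge; the redundant is the internal moment M_Y. The primary structure is two simply-supported spans XY and YZ.
End slopes at the hinge Y, treating each span as simply supported:
  span XY: triangular load, peak 22: w₀L³/(45EI) = 20.96/EI
  relative rotation θ_0 = (20.96 + 0)/EI = 20.96/EI
A unit hogging moment at Y produces rotation L₁/(3EI) + L₂/(3EI) = 4.5/EI.
Compatibility: M_Y·(L₁+L₂)/(3EI) = θ_0, giving M_Y = 4.658 kN·m (hogging).
Span XY, ΣM about X with M_Y applied at Y: R_Y^{XY}·3.5 = 89.83 + 4.658, so R_Y^{XY} = 27 kN and R_X = 38.5 − 27 = 11.5 kN.
Span YZ, ΣM about Z: R_Y^{YZ}·10 = 0 + 4.658, so R_Y^{YZ} = 0.4658 kN and R_Z = 0 − 0.4658 = -0.4658 kN.
R_Y = 27 + 0.4658 = 27.46 kN.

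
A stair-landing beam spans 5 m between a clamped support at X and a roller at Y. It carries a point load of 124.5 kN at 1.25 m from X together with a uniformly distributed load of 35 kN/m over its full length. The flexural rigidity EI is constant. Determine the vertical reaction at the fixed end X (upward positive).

Take the reaction at Y as the redundant and release it; the primary structure is a cantilever fixed at X.
Deflection at Y on the released cantilever, summing each load's contribution:
  point load 124.5 at a = 1.25: Pa²(3L − a)/(6EI) = 445.8/EI
  UDL 35: wL⁴/(8EI) = 2734/EI
  δ_0 = 3180/EI
Tip deflection under a unit load at Y: L³/(3EI) = 41.67/EI.
The prop prevents deflection at Y: R_Y = δ_0/δ_{YY} = 3180/41.67 = 76.32 kN.
Vertical equilibrium: R_X = ΣP − R_Y = 299.5 − 76.32 = 223.2 kN.

R_X = 223.2 kN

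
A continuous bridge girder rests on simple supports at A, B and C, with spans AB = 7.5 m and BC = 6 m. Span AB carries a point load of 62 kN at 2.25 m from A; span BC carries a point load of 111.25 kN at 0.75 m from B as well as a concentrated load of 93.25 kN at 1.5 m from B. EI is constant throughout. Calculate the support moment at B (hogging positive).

Release continuity at B by inserting a hinge; the redundant is the internal moment M_B. The primary structure is two simply-supported spans AB and BC.
Rotations at B on the released spans (each span's end-slope, ×1/EI):
  span AB: point load 62 at a = 2.25: Pab(L + a)/(6LEI) = 158.7/EI
  span BC: point load 111.25 at a = 0.75: Pab(L + b)/(6LEI) = 136.9/EI
  span BC: point load 93.25 at a = 1.5: Pab(L + b)/(6LEI) = 183.6/EI
  relative rotation θ_0 = (158.7 + 320.5)/EI = 479.2/EI
A unit hogging moment at B produces rotation L₁/(3EI) + L₂/(3EI) = 4.5/EI.
Compatibility: M_B·(L₁+L₂)/(3EI) = θ_0, giving M_B = 106.5 kN·m (hogging).

M_B = 106.5 kN·m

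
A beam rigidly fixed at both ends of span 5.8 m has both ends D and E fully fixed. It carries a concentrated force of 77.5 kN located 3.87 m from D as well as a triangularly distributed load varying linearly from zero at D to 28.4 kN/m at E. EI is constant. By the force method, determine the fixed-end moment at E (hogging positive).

M_E = 114.4 kN·m

Take the two fixed-end moments M_D, M_E as redundants; the released structure is the simple span DE.
End rotations of the released simple span under the applied load (×1/EI):
  at D: point load 77.5 at a = 3.87: Pab(L + b)/(6LEI) = 128.6/EI
  at E: point load 77.5 at a = 3.87: Pab(L + a)/(6LEI) = 160.8/EI
  at D: triangular load, peak 28.4: 7w₀L³/(360EI) = 107.7/EI
  at E: triangular load, peak 28.4: w₀L³/(45EI) = 123.1/EI
  θ_D0 = 236.3/EI,  θ_E0 = 284/EI
Flexibility coefficients: a unit moment at one end gives L/(3EI) there and L/(6EI) at the far end, so f₁₁ = f₂₂ = 1.933/EI and f₁₂ = f₂₁ = 0.9667/EI.
Compatibility — zero rotation at each built-in end:
  1.933 M_D + 0.9667 M_E = 236.3
  0.9667 M_D + 1.933 M_E = 284
Solving the pair gives M_D = 65.06 kN·m and M_E = 114.4 kN·m (hogging).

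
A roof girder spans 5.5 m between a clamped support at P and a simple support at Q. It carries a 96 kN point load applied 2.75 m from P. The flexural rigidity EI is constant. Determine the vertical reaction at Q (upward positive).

R_Q = 30 kN

Choose R_Q as the redundant. The primary structure is the cantilever fixed at P.
Downward deflection at the released point Q due to the loads:
  point load 96 at a = 2.75: Pa²(3L − a)/(6EI) = 1664/EI
Flexibility coefficient — unit upward force at Q: δ_{QQ} = L³/(3EI) = 55.46/EI.
Compatibility at Q: δ_0 − R_Q·δ_{QQ} = 0, so R_Q = 1664/55.46 = 30 kN.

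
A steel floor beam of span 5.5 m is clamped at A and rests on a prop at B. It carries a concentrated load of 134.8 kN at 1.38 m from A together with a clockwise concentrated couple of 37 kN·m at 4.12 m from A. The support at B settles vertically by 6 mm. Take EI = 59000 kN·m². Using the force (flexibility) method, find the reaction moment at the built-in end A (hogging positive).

Choose R_B as the redundant. The primary structure is the cantilever fixed at A.
Downward deflection at the released point B due to the loads:
  point load 134.8 at a = 1.38: Pa²(3L − a)/(6EI) = 646.9/EI
  clockwise couple 37 at a = 4.12: M₀a(2L − a)/(2EI) = 524.4/EI
  δ_0 = 1171/EI
Flexibility coefficient — unit upward force at B: δ_{BB} = L³/(3EI) = 55.46/EI.
With EI = 59000 kN·m²: δ_0 = 0.019853 m and δ_{BB} = 0.00094 m/kN.
Compatibility — the beam at B must follow the support down by 0.006 m: δ_0 − R_B·δ_{BB} = 0.006, so R_B = (0.019853 − 0.006)/0.00094 = 14.74 kN.
Moment equilibrium about A: M_A = Σ(load moments about A) − R_B·L = 223 − 14.74×5.5 = 142 kN·m.

M_A = 142 kN·m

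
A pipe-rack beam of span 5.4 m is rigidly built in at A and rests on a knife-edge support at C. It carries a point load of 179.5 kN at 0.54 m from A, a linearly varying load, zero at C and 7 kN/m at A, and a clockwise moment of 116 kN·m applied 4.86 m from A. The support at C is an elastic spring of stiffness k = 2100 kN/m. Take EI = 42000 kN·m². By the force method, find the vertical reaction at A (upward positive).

R_A = 170.7 kN

Release the roller at C. Primary structure: cantilever fixed at A.
Deflection at C on the released cantilever, summing each load's contribution:
  point load 179.5 at a = 0.54: Pa²(3L − a)/(6EI) = 136.6/EI
  triangular load, peak 7 at the fixed end: w₀L⁴/(30EI) = 198.4/EI
  clockwise couple 116 at a = 4.86: M₀a(2L − a)/(2EI) = 1674/EI
  δ_0 = 2009/EI
Flexibility coefficient — unit upward force at C: δ_{CC} = L³/(3EI) = 52.49/EI.
With EI = 42000 kN·m²: δ_0 = 0.047842 m and δ_{CC} = 0.00125 m/kN.
Compatibility — the spring shortens by R_C/k under the reaction it provides: δ_0 − R_C·δ_{CC} = R_C/k. With 1/k = 0.000476 m/kN, R_C = δ_0 / (δ_{CC} + 1/k) = 0.047842 / (0.00125 + 0.000476) = 27.72 kN.
Vertical equilibrium: R_A = ΣP − R_C = 198.4 − 27.72 = 170.7 kN.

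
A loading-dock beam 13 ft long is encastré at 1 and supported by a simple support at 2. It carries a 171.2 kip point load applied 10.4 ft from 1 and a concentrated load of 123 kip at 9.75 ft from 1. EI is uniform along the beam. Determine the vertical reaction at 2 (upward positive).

Remove the prop at 2; the released (primary) structure is a cantilever built in at 1.
Downward deflection at the released point 2 due to the loads:
  point load 171.2 at a = 10.4: Pa²(3L − a)/(6EI) = 88264/EI
  point load 123 at a = 9.75: Pa²(3L − a)/(6EI) = 57002/EI
  δ_0 = 145266/EI
Flexibility coefficient — unit upward force at 2: δ_{22} = L³/(3EI) = 732.3/EI.
Compatibility at 2: δ_0 − R_2·δ_{22} = 0, so R_2 = 145266/732.3 = 198.4 kip.

R_2 = 198.4 kip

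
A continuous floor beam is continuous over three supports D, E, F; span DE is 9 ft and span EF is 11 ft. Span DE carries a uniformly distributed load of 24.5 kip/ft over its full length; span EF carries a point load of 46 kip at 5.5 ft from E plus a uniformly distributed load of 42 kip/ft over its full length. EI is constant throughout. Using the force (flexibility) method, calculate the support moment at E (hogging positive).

Release continuity at E by inserting a hinge; the redundant is the internal moment M_E. The primary structure is two simply-supported spans DE and EF.
Discontinuity in slope at E on the released structure — sum the simple-span end rotations:
  span DE: UDL 24.5: wL³/(24EI) = 744.2/EI
  span EF: point load 46 at a = 5.5: Pab(L + b)/(6LEI) = 347.9/EI
  span EF: UDL 42: wL³/(24EI) = 2329/EI
  relative rotation θ_0 = (744.2 + 2677)/EI = 3421/EI
A unit hogging moment at E produces rotation L₁/(3EI) + L₂/(3EI) = 6.667/EI.
Slope continuity at E: θ_0 = M_E·6.667/EI, so M_E = 3421/6.667 = 513.2 kip·ft (hogging).

M_E = 513.2 kip·ft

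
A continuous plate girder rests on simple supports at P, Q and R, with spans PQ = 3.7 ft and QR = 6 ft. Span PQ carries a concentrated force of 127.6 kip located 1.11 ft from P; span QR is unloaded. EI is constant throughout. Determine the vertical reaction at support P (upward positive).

R_P = 82.68 kip

Insert a hinge at Q; M_Q is the redundant, and each span becomes simply supported.
Discontinuity in slope at Q on the released structure — sum the simple-span end rotations:
  span PQ: point load 127.6 at a = 1.11: Pab(L + a)/(6LEI) = 79.48/EI
  relative rotation θ_0 = (79.48 + 0)/EI = 79.48/EI
A unit hogging moment at Q produces rotation L₁/(3EI) + L₂/(3EI) = 3.233/EI.
Slope continuity at Q: θ_0 = M_Q·3.233/EI, so M_Q = 79.48/3.233 = 24.58 kip·ft (hogging).
Span PQ, ΣM about P with M_Q applied at Q: R_Q^{PQ}·3.7 = 141.6 + 24.58, so R_Q^{PQ} = 44.92 kip and R_P = 127.6 − 44.92 = 82.68 kip.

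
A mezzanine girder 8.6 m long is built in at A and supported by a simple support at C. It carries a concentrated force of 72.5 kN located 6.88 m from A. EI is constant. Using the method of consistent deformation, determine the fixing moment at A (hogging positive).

M_A = 59.86 kN·m

Remove the prop at C; the released (primary) structure is a cantilever built in at A.
Free-end deflection of the primary structure under the applied loading (downward +):
  point load 72.5 at a = 6.88: Pa²(3L − a)/(6EI) = 10821/EI
Flexibility coefficient — unit upward force at C: δ_{CC} = L³/(3EI) = 212/EI.
Compatibility at C: δ_0 − R_C·δ_{CC} = 0, so R_C = 10821/212 = 51.04 kN.
Moment equilibrium about A: M_A = Σ(load moments about A) − R_C·L = 498.8 − 51.04×8.6 = 59.86 kN·m.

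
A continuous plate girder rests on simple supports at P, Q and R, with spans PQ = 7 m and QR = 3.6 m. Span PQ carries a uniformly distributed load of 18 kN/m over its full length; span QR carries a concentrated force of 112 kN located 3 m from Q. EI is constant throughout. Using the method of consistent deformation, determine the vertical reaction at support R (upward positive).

R_R = 70.03 kN

Release continuity at Q by inserting a hinge; the redundant is the internal moment M_Q. The primary structure is two simply-supported spans PQ and QR.
Discontinuity in slope at Q on the released structure — sum the simple-span end rotations:
  span PQ: UDL 18: wL³/(24EI) = 257.2/EI
  span QR: point load 112 at a = 3: Pab(L + b)/(6LEI) = 39.2/EI
  relative rotation θ_0 = (257.2 + 39.2)/EI = 296.4/EI
A unit hogging moment at Q produces rotation L₁/(3EI) + L₂/(3EI) = 3.533/EI.
Compatibility: M_Q·(L₁+L₂)/(3EI) = θ_0, giving M_Q = 83.9 kN·m (hogging).
Span QR, ΣM about R: R_Q^{QR}·3.6 = 67.2 + 83.9, so R_Q^{QR} = 41.97 kN and R_R = 112 − 41.97 = 70.03 kN.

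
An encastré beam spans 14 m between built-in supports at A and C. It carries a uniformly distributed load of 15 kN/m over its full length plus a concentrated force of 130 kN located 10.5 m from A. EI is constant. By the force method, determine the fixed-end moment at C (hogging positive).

Release both end moments; the primary structure is a simply-supported span AC with redundants M_A and M_C.
Simple-span end rotations at A and C under the given loads:
  at A: UDL 15: wL³/(24EI) = 1715/EI
  at C: UDL 15: wL³/(24EI) = 1715/EI
  at A: point load 130 at a = 10.5: Pab(L + b)/(6LEI) = 995.3/EI
  at C: point load 130 at a = 10.5: Pab(L + a)/(6LEI) = 1393/EI
  θ_A0 = 2710/EI,  θ_C0 = 3108/EI
Flexibility coefficients: a unit moment at one end gives L/(3EI) there and L/(6EI) at the far end, so f₁₁ = f₂₂ = 4.667/EI and f₁₂ = f₂₁ = 2.333/EI.
Compatibility — zero rotation at each built-in end:
  4.667 M_A + 2.333 M_C = 2710
  2.333 M_A + 4.667 M_C = 3108
Solving the pair gives M_A = 330.3 kN·m and M_C = 500.9 kN·m (hogging).

M_C = 500.9 kN·m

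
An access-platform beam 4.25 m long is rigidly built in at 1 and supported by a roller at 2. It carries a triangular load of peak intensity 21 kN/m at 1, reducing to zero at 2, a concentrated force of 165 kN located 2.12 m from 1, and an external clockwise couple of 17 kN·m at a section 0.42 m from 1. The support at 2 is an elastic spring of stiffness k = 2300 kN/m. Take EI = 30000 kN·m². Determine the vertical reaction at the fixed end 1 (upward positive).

Release the roller at 2. Primary structure: cantilever fixed at 1.
Free-end deflection of the primary structure under the applied loading (downward +):
  triangular load, peak 21 at the fixed end: w₀L⁴/(30EI) = 228.4/EI
  point load 165 at a = 2.12: Pa²(3L − a)/(6EI) = 1314/EI
  clockwise couple 17 at a = 0.42: M₀a(2L − a)/(2EI) = 28.85/EI
  δ_0 = 1571/EI
Flexibility coefficient — unit upward force at 2: δ_{22} = L³/(3EI) = 25.59/EI.
With EI = 30000 kN·m²: δ_0 = 0.052368 m and δ_{22} = 0.000853 m/kN.
Compatibility — the spring shortens by R_2/k under the reaction it provides: δ_0 − R_2·δ_{22} = R_2/k. With 1/k = 0.000435 m/kN, R_2 = δ_0 / (δ_{22} + 1/k) = 0.052368 / (0.000853 + 0.000435) = 40.67 kN.
Vertical equilibrium: R_1 = ΣP − R_2 = 209.6 − 40.67 = 169 kN.

R_1 = 169 kN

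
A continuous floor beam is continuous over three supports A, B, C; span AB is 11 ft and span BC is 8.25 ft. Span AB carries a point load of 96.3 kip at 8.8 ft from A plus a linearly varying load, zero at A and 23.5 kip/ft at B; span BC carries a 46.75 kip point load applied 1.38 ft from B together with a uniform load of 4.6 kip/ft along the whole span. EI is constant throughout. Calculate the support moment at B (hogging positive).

Release continuity at B by inserting a hinge; the redundant is the internal moment M_B. The primary structure is two simply-supported spans AB and BC.
End slopes at the hinge B, treating each span as simply supported:
  span AB: point load 96.3 at a = 8.8: Pab(L + a)/(6LEI) = 559.3/EI
  span AB: triangular load, peak 23.5: w₀L³/(45EI) = 695.1/EI
  span BC: point load 46.75 at a = 1.38: Pab(L + b)/(6LEI) = 135.4/EI
  span BC: UDL 4.6: wL³/(24EI) = 107.6/EI
  relative rotation θ_0 = (1254 + 243)/EI = 1497/EI
A unit hogging moment at B produces rotation L₁/(3EI) + L₂/(3EI) = 6.417/EI.
Slope continuity at B: θ_0 = M_B·6.417/EI, so M_B = 1497/6.417 = 233.4 kip·ft (hogging).

M_B = 233.4 kip·ft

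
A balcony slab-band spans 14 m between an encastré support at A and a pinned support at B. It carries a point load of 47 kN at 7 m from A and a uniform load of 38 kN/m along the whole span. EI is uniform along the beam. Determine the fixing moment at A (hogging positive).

Release the roller at B. Primary structure: cantilever fixed at A.
Downward deflection at the released point B due to the loads:
  point load 47 at a = 7: Pa²(3L − a)/(6EI) = 13434/EI
  UDL 38: wL⁴/(8EI) = 182476/EI
  δ_0 = 195910/EI
Tip deflection under a unit load at B: L³/(3EI) = 914.7/EI.
Compatibility at B: δ_0 − R_B·δ_{BB} = 0, so R_B = 195910/914.7 = 214.2 kN.
Moment equilibrium about A: M_A = Σ(load moments about A) − R_B·L = 4053 − 214.2×14 = 1054 kN·m.

M_A = 1054 kN·m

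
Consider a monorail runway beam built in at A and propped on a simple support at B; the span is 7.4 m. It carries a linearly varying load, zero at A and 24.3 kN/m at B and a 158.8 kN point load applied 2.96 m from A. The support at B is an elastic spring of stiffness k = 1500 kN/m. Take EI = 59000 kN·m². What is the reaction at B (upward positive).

Take the reaction at B as the redundant and release it; the primary structure is a cantilever fixed at A.
Deflection at B on the released cantilever, summing each load's contribution:
  triangular load, peak 24.3 at the free end: 11w₀L⁴/(120EI) = 6680/EI
  point load 158.8 at a = 2.96: Pa²(3L − a)/(6EI) = 4462/EI
  δ_0 = 11141/EI
Flexibility coefficient — unit upward force at B: δ_{BB} = L³/(3EI) = 135.1/EI.
With EI = 59000 kN·m²: δ_0 = 0.18883 m and δ_{BB} = 0.002289 m/kN.
Compatibility — the spring shortens by R_B/k under the reaction it provides: δ_0 − R_B·δ_{BB} = R_B/k. With 1/k = 0.000667 m/kN, R_B = δ_0 / (δ_{BB} + 1/k) = 0.18883 / (0.002289 + 0.000667) = 63.88 kN.

R_B = 63.88 kN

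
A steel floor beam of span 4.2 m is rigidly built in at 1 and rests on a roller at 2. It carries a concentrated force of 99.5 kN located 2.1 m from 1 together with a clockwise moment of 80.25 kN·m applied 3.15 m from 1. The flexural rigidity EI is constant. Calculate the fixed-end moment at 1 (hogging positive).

M_1 = 45.75 kN·m

Choose R_2 as the redundant. The primary structure is the cantilever fixed at 1.
Deflection at 2 on the released cantilever, summing each load's contribution:
  point load 99.5 at a = 2.1: Pa²(3L − a)/(6EI) = 767.9/EI
  clockwise couple 80.25 at a = 3.15: M₀a(2L − a)/(2EI) = 663.6/EI
  δ_0 = 1431/EI
Tip deflection under a unit load at 2: L³/(3EI) = 24.7/EI.
Compatibility at 2: δ_0 − R_2·δ_{22} = 0, so R_2 = 1431/24.7 = 57.96 kN.
Moment equilibrium about 1: M_1 = Σ(load moments about 1) − R_2·L = 289.2 − 57.96×4.2 = 45.75 kN·m.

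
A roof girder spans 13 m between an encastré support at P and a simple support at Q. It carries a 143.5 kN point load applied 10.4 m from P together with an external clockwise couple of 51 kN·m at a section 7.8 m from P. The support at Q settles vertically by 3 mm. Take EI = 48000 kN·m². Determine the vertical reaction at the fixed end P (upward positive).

Take the reaction at Q as the redundant and release it; the primary structure is a cantilever fixed at P.
Downward deflection at the released point Q due to the loads:
  point load 143.5 at a = 10.4: Pa²(3L − a)/(6EI) = 73983/EI
  clockwise couple 51 at a = 7.8: M₀a(2L − a)/(2EI) = 3620/EI
  δ_0 = 77603/EI
Flexibility coefficient — unit upward force at Q: δ_{QQ} = L³/(3EI) = 732.3/EI.
With EI = 48000 kN·m²: δ_0 = 1.6167 m and δ_{QQ} = 0.015257 m/kN.
Compatibility — the beam at Q must follow the support down by 0.003 m: δ_0 − R_Q·δ_{QQ} = 0.003, so R_Q = (1.6167 − 0.003)/0.015257 = 105.8 kN.
Vertical equilibrium: R_P = ΣP − R_Q = 143.5 − 105.8 = 37.73 kN.

R_P = 37.73 kN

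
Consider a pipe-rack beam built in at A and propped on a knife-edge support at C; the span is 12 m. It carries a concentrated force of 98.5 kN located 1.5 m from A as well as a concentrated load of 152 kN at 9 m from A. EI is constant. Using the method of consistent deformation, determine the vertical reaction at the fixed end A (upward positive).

Take the reaction at C as the redundant and release it; the primary structure is a cantilever fixed at A.
Downward deflection at the released point C due to the loads:
  point load 98.5 at a = 1.5: Pa²(3L − a)/(6EI) = 1274/EI
  point load 152 at a = 9: Pa²(3L − a)/(6EI) = 55404/EI
  δ_0 = 56678/EI
Flexibility coefficient — unit upward force at C: δ_{CC} = L³/(3EI) = 576/EI.
Compatibility at C: δ_0 − R_C·δ_{CC} = 0, so R_C = 56678/576 = 98.4 kN.
Vertical equilibrium: R_A = ΣP − R_C = 250.5 − 98.4 = 152.1 kN.

R_A = 152.1 kN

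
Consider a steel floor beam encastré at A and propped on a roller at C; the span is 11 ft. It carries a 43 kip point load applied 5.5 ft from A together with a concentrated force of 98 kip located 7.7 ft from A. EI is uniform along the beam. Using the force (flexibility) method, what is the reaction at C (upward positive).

Release the roller at C. Primary structure: cantilever fixed at A.
Free-end deflection of the primary structure under the applied loading (downward +):
  point load 43 at a = 5.5: Pa²(3L − a)/(6EI) = 5962/EI
  point load 98 at a = 7.7: Pa²(3L − a)/(6EI) = 24501/EI
  δ_0 = 30462/EI
Flexibility coefficient — unit upward force at C: δ_{CC} = L³/(3EI) = 443.7/EI.
Compatibility at C: δ_0 − R_C·δ_{CC} = 0, so R_C = 30462/443.7 = 68.66 kip.

R_C = 68.66 kip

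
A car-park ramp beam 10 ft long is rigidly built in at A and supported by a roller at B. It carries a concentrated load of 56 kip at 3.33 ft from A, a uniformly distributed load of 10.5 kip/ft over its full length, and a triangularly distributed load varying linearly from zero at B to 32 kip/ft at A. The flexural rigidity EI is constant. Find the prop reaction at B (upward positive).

Release the roller at B. Primary structure: cantilever fixed at A.
Free-end deflection of the primary structure under the applied loading (downward +):
  point load 56 at a = 3.33: Pa²(3L − a)/(6EI) = 2760/EI
  UDL 10.5: wL⁴/(8EI) = 13125/EI
  triangular load, peak 32 at the fixed end: w₀L⁴/(30EI) = 10667/EI
  δ_0 = 26552/EI
Flexibility coefficient — unit upward force at B: δ_{BB} = L³/(3EI) = 333.3/EI.
The prop prevents deflection at B: R_B = δ_0/δ_{BB} = 26552/333.3 = 79.66 kip.

R_B = 79.66 kip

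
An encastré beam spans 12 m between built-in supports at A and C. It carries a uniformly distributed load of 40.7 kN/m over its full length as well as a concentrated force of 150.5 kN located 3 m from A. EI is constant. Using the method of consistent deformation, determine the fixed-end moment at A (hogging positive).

Release both end moments; the primary structure is a simply-supported span AC with redundants M_A and M_C.
Simple-span end rotations at A and C under the given loads:
  at A: UDL 40.7: wL³/(24EI) = 2930/EI
  at C: UDL 40.7: wL³/(24EI) = 2930/EI
  at A: point load 150.5 at a = 3: Pab(L + b)/(6LEI) = 1185/EI
  at C: point load 150.5 at a = 3: Pab(L + a)/(6LEI) = 846.6/EI
  θ_A0 = 4116/EI,  θ_C0 = 3777/EI
Flexibility coefficients: a unit moment at one end gives L/(3EI) there and L/(6EI) at the far end, so f₁₁ = f₂₂ = 4/EI and f₁₂ = f₂₁ = 2/EI.
Compatibility — zero rotation at each built-in end:
  4 M_A + 2 M_C = 4116
  2 M_A + 4 M_C = 3777
Solving the pair gives M_A = 742.4 kN·m and M_C = 573.1 kN·m (hogging).

M_A = 742.4 kN·m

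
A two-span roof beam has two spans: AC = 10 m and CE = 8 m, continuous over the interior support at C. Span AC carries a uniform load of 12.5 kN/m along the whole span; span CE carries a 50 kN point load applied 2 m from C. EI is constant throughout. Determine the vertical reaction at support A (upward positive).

R_A = 50.9 kN

Take M_C as the redundant. Released structure: two simple spans AC and CE with a hinge at C.
Rotations at C on the released spans (each span's end-slope, ×1/EI):
  span AC: UDL 12.5: wL³/(24EI) = 520.8/EI
  span CE: point load 50 at a = 2: Pab(L + b)/(6LEI) = 175/EI
  relative rotation θ_0 = (520.8 + 175)/EI = 695.8/EI
A unit hogging moment at C produces rotation L₁/(3EI) + L₂/(3EI) = 6/EI.
Slope continuity at C: θ_0 = M_C·6/EI, so M_C = 695.8/6 = 116 kN·m (hogging).
Span AC, ΣM about A with M_C applied at C: R_C^{AC}·10 = 625 + 116, so R_C^{AC} = 74.1 kN and R_A = 125 − 74.1 = 50.9 kN.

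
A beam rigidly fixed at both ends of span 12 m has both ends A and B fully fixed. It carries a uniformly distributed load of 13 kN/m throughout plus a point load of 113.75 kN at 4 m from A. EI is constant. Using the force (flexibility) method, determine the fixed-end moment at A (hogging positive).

M_A = 358.2 kN·m

Take the two fixed-end moments M_A, M_B as redundants; the released structure is the simple span AB.
Simple-span end rotations at A and B under the given loads:
  at A: UDL 13: wL³/(24EI) = 936/EI
  at B: UDL 13: wL³/(24EI) = 936/EI
  at A: point load 113.75 at a = 4: Pab(L + b)/(6LEI) = 1011/EI
  at B: point load 113.75 at a = 4: Pab(L + a)/(6LEI) = 808.9/EI
  θ_A0 = 1947/EI,  θ_B0 = 1745/EI
Flexibility coefficients: a unit moment at one end gives L/(3EI) there and L/(6EI) at the far end, so f₁₁ = f₂₂ = 4/EI and f₁₂ = f₂₁ = 2/EI.
Compatibility — zero rotation at each built-in end:
  4 M_A + 2 M_B = 1947
  2 M_A + 4 M_B = 1745
Solving the pair gives M_A = 358.2 kN·m and M_B = 257.1 kN·m (hogging).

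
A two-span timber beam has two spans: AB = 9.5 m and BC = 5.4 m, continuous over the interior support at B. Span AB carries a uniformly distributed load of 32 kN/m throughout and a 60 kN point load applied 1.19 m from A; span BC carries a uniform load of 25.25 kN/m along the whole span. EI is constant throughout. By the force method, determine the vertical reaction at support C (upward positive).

R_C = 15.23 kN

Release continuity at B by inserting a hinge; the redundant is the internal moment M_B. The primary structure is two simply-supported spans AB and BC.
End slopes at the hinge B, treating each span as simply supported:
  span AB: UDL 32: wL³/(24EI) = 1143/EI
  span AB: point load 60 at a = 1.19: Pab(L + a)/(6LEI) = 111.3/EI
  span BC: UDL 25.25: wL³/(24EI) = 165.7/EI
  relative rotation θ_0 = (1254 + 165.7)/EI = 1420/EI
A unit hogging moment at B produces rotation L₁/(3EI) + L₂/(3EI) = 4.967/EI.
Slope continuity at B: θ_0 = M_B·4.967/EI, so M_B = 1420/4.967 = 285.9 kN·m (hogging).
Span BC, ΣM about C: R_B^{BC}·5.4 = 368.1 + 285.9, so R_B^{BC} = 121.1 kN and R_C = 136.3 − 121.1 = 15.23 kN.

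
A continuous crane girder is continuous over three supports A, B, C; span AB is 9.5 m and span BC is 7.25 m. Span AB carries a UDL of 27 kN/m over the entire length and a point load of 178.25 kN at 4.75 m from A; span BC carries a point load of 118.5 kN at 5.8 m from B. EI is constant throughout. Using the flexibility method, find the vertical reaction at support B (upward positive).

R_B = 335.6 kN

Release continuity at B by inserting a hinge; the redundant is the internal moment M_B. The primary structure is two simply-supported spans AB and BC.
Discontinuity in slope at B on the released structure — sum the simple-span end rotations:
  span AB: UDL 27: wL³/(24EI) = 964.5/EI
  span AB: point load 178.25 at a = 4.75: Pab(L + a)/(6LEI) = 1005/EI
  span BC: point load 118.5 at a = 5.8: Pab(L + b)/(6LEI) = 199.3/EI
  relative rotation θ_0 = (1970 + 199.3)/EI = 2169/EI
A unit hogging moment at B produces rotation L₁/(3EI) + L₂/(3EI) = 5.583/EI.
Compatibility: M_B·(L₁+L₂)/(3EI) = θ_0, giving M_B = 388.5 kN·m (hogging).
Span AB, ΣM about A with M_B applied at B: R_B^{AB}·9.5 = 2065 + 388.5, so R_B^{AB} = 258.3 kN and R_A = 434.8 − 258.3 = 176.5 kN.
Span BC, ΣM about C: R_B^{BC}·7.25 = 171.8 + 388.5, so R_B^{BC} = 77.29 kN and R_C = 118.5 − 77.29 = 41.21 kN.
R_B = 258.3 + 77.29 = 335.6 kN.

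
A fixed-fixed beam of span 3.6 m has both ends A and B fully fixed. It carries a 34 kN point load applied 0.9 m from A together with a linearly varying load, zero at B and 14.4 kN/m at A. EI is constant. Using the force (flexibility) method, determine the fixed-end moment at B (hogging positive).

M_B = 11.96 kN·m

Release both end moments; the primary structure is a simply-supported span AB with redundants M_A and M_B.
Simple-span end rotations at A and B under the given loads:
  at A: point load 34 at a = 0.9: Pab(L + b)/(6LEI) = 24.1/EI
  at B: point load 34 at a = 0.9: Pab(L + a)/(6LEI) = 17.21/EI
  at A: triangular load, peak 14.4: w₀L³/(45EI) = 14.93/EI
  at B: triangular load, peak 14.4: 7w₀L³/(360EI) = 13.06/EI
  θ_A0 = 39.03/EI,  θ_B0 = 30.28/EI
Flexibility coefficients: a unit moment at one end gives L/(3EI) there and L/(6EI) at the far end, so f₁₁ = f₂₂ = 1.2/EI and f₁₂ = f₂₁ = 0.6/EI.
Compatibility — zero rotation at each built-in end:
  1.2 M_A + 0.6 M_B = 39.03
  0.6 M_A + 1.2 M_B = 30.28
Solving the pair gives M_A = 26.54 kN·m and M_B = 11.96 kN·m (hogging).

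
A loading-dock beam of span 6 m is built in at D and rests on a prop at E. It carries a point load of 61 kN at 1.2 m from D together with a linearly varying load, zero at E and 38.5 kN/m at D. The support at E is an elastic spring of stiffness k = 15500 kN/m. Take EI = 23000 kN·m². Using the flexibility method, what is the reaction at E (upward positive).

R_E = 25.98 kN

Take the reaction at E as the redundant and release it; the primary structure is a cantilever fixed at D.
Downward deflection at the released point E due to the loads:
  point load 61 at a = 1.2: Pa²(3L − a)/(6EI) = 246/EI
  triangular load, peak 38.5 at the fixed end: w₀L⁴/(30EI) = 1663/EI
  δ_0 = 1909/EI
Flexibility coefficient — unit upward force at E: δ_{EE} = L³/(3EI) = 72/EI.
With EI = 23000 kN·m²: δ_0 = 0.083007 m and δ_{EE} = 0.00313 m/kN.
Compatibility — the spring shortens by R_E/k under the reaction it provides: δ_0 − R_E·δ_{EE} = R_E/k. With 1/k = 0.000065 m/kN, R_E = δ_0 / (δ_{EE} + 1/k) = 0.083007 / (0.00313 + 0.000065) = 25.98 kN.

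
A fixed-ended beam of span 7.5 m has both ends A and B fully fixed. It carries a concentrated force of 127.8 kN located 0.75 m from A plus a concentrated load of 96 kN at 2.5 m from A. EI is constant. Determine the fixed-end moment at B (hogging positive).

Take the two fixed-end moments M_A, M_B as redundants; the released structure is the simple span AB.
End rotations of the released simple span under the applied load (×1/EI):
  at A: point load 127.8 at a = 0.75: Pab(L + b)/(6LEI) = 204.9/EI
  at B: point load 127.8 at a = 0.75: Pab(L + a)/(6LEI) = 118.6/EI
  at A: point load 96 at a = 2.5: Pab(L + b)/(6LEI) = 333.3/EI
  at B: point load 96 at a = 2.5: Pab(L + a)/(6LEI) = 266.7/EI
  θ_A0 = 538.2/EI,  θ_B0 = 385.3/EI
Flexibility coefficients: a unit moment at one end gives L/(3EI) there and L/(6EI) at the far end, so f₁₁ = f₂₂ = 2.5/EI and f₁₂ = f₂₁ = 1.25/EI.
Compatibility — zero rotation at each built-in end:
  2.5 M_A + 1.25 M_B = 538.2
  1.25 M_A + 2.5 M_B = 385.3
Solving the pair gives M_A = 184.3 kN·m and M_B = 61.96 kN·m (hogging).

M_B = 61.96 kN·m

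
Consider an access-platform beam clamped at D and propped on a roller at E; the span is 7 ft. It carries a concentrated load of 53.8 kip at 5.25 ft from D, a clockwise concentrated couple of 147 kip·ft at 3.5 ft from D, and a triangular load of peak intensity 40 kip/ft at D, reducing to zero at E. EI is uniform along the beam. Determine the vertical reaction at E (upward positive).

R_E = 85.67 kip

Release the roller at E. Primary structure: cantilever fixed at D.
Free-end deflection of the primary structure under the applied loading (downward +):
  point load 53.8 at a = 5.25: Pa²(3L − a)/(6EI) = 3893/EI
  clockwise couple 147 at a = 3.5: M₀a(2L − a)/(2EI) = 2701/EI
  triangular load, peak 40 at the fixed end: w₀L⁴/(30EI) = 3201/EI
  δ_0 = 9795/EI
Flexibility coefficient — unit upward force at E: δ_{EE} = L³/(3EI) = 114.3/EI.
Compatibility at E: δ_0 − R_E·δ_{EE} = 0, so R_E = 9795/114.3 = 85.67 kip.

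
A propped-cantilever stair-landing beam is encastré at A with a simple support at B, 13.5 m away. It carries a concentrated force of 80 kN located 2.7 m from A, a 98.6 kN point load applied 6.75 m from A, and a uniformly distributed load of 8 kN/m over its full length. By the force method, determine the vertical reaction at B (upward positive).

R_B = 75.79 kN

Take the reaction at B as the redundant and release it; the primary structure is a cantilever fixed at A.
Free-end deflection of the primary structure under the applied loading (downward +):
  point load 80 at a = 2.7: Pa²(3L − a)/(6EI) = 3674/EI
  point load 98.6 at a = 6.75: Pa²(3L − a)/(6EI) = 25270/EI
  UDL 8: wL⁴/(8EI) = 33215/EI
  δ_0 = 62159/EI
Flexibility coefficient — unit upward force at B: δ_{BB} = L³/(3EI) = 820.1/EI.
Compatibility at B: δ_0 − R_B·δ_{BB} = 0, so R_B = 62159/820.1 = 75.79 kN.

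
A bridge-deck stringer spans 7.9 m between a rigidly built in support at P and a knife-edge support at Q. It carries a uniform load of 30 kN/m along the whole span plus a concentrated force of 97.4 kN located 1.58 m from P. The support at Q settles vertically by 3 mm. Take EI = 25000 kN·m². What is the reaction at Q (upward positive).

Take the reaction at Q as the redundant and release it; the primary structure is a cantilever fixed at P.
Free-end deflection of the primary structure under the applied loading (downward +):
  UDL 30: wL⁴/(8EI) = 14606/EI
  point load 97.4 at a = 1.58: Pa²(3L − a)/(6EI) = 896.4/EI
  δ_0 = 15503/EI
Tip deflection under a unit load at Q: L³/(3EI) = 164.3/EI.
With EI = 25000 kN·m²: δ_0 = 0.62011 m and δ_{QQ} = 0.006574 m/kN.
Compatibility — the beam at Q must follow the support down by 0.003 m: δ_0 − R_Q·δ_{QQ} = 0.003, so R_Q = (0.62011 − 0.003)/0.006574 = 93.87 kN.

R_Q = 93.87 kN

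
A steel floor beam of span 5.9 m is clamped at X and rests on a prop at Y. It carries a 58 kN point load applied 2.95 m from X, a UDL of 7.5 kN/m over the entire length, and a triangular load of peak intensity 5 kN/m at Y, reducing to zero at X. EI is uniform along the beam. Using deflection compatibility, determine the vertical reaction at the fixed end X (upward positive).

R_X = 74.17 kN

Choose R_Y as the redundant. The primary structure is the cantilever fixed at X.
Deflection at Y on the released cantilever, summing each load's contribution:
  point load 58 at a = 2.95: Pa²(3L − a)/(6EI) = 1241/EI
  UDL 7.5: wL⁴/(8EI) = 1136/EI
  triangular load, peak 5 at the free end: 11w₀L⁴/(120EI) = 555.4/EI
  δ_0 = 2932/EI
Tip deflection under a unit load at Y: L³/(3EI) = 68.46/EI.
Compatibility at Y: δ_0 − R_Y·δ_{YY} = 0, so R_Y = 2932/68.46 = 42.83 kN.
Vertical equilibrium: R_X = ΣP − R_Y = 117 − 42.83 = 74.17 kN.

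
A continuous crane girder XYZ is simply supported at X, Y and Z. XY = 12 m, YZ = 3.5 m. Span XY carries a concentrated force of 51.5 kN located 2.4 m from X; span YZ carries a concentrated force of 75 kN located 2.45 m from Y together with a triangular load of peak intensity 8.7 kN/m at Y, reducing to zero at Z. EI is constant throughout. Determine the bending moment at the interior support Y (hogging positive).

M_Y = 55.63 kN·m

Release continuity at Y by inserting a hinge; the redundant is the internal moment M_Y. The primary structure is two simply-supported spans XY and YZ.
End slopes at the hinge Y, treating each span as simply supported:
  span XY: point load 51.5 at a = 2.4: Pab(L + a)/(6LEI) = 237.3/EI
  span YZ: point load 75 at a = 2.45: Pab(L + b)/(6LEI) = 41.8/EI
  span YZ: triangular load, peak 8.7: w₀L³/(45EI) = 8.289/EI
  relative rotation θ_0 = (237.3 + 50.09)/EI = 287.4/EI
A unit hogging moment at Y produces rotation L₁/(3EI) + L₂/(3EI) = 5.167/EI.
Compatibility: M_Y·(L₁+L₂)/(3EI) = θ_0, giving M_Y = 55.63 kN·m (hogging).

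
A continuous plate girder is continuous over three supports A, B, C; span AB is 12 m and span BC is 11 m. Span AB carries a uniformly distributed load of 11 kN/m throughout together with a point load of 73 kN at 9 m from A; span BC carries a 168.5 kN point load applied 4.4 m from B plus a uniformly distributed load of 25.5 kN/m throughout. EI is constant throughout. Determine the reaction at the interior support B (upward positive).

Release continuity at B by inserting a hinge; the redundant is the internal moment M_B. The primary structure is two simply-supported spans AB and BC.
End slopes at the hinge B, treating each span as simply supported:
  span AB: UDL 11: wL³/(24EI) = 792/EI
  span AB: point load 73 at a = 9: Pab(L + a)/(6LEI) = 574.9/EI
  span BC: point load 168.5 at a = 4.4: Pab(L + b)/(6LEI) = 1305/EI
  span BC: UDL 25.5: wL³/(24EI) = 1414/EI
  relative rotation θ_0 = (1367 + 2719)/EI = 4086/EI
A unit hogging moment at B produces rotation L₁/(3EI) + L₂/(3EI) = 7.667/EI.
Slope continuity at B: θ_0 = M_B·7.667/EI, so M_B = 4086/7.667 = 532.9 kN·m (hogging).
Span AB, ΣM about A with M_B applied at B: R_B^{AB}·12 = 1449 + 532.9, so R_B^{AB} = 165.2 kN and R_A = 205 − 165.2 = 39.84 kN.
Span BC, ΣM about C: R_B^{BC}·11 = 2655 + 532.9, so R_B^{BC} = 289.8 kN and R_C = 449 − 289.8 = 159.2 kN.
R_B = 165.2 + 289.8 = 455 kN.

R_B = 455 kN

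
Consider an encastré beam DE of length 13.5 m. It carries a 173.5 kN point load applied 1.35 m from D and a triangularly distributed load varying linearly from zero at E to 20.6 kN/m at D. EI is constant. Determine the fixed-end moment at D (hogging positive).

M_D = 377.4 kN·m

Take the two fixed-end moments M_D, M_E as redundants; the released structure is the simple span DE.
On the primary (simply-supported) span, the end slopes from the loading are:
  at D: point load 173.5 at a = 1.35: Pab(L + b)/(6LEI) = 901.2/EI
  at E: point load 173.5 at a = 1.35: Pab(L + a)/(6LEI) = 521.7/EI
  at D: triangular load, peak 20.6: w₀L³/(45EI) = 1126/EI
  at E: triangular load, peak 20.6: 7w₀L³/(360EI) = 985.5/EI
  θ_D0 = 2027/EI,  θ_E0 = 1507/EI
Flexibility coefficients: a unit moment at one end gives L/(3EI) there and L/(6EI) at the far end, so f₁₁ = f₂₂ = 4.5/EI and f₁₂ = f₂₁ = 2.25/EI.
Compatibility — zero rotation at each built-in end:
  4.5 M_D + 2.25 M_E = 2027
  2.25 M_D + 4.5 M_E = 1507
Solving the pair gives M_D = 377.4 kN·m and M_E = 146.2 kN·m (hogging).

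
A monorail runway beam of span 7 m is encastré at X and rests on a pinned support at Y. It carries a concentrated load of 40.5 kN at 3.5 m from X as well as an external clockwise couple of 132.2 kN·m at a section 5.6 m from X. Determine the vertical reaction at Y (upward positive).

R_Y = 39.85 kN

Take the reaction at Y as the redundant and release it; the primary structure is a cantilever fixed at X.
Primary-structure tip deflection at Y by superposition:
  point load 40.5 at a = 3.5: Pa²(3L − a)/(6EI) = 1447/EI
  clockwise couple 132.2 at a = 5.6: M₀a(2L − a)/(2EI) = 3109/EI
  δ_0 = 4556/EI
Flexibility coefficient — unit upward force at Y: δ_{YY} = L³/(3EI) = 114.3/EI.
Compatibility at Y: δ_0 − R_Y·δ_{YY} = 0, so R_Y = 4556/114.3 = 39.85 kN.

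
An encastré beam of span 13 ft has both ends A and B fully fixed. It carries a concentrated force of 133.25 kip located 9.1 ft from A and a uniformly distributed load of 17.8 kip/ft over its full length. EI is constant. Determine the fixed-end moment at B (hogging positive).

M_B = 505.3 kip·ft

Take the two fixed-end moments M_A, M_B as redundants; the released structure is the simple span AB.
On the primary (simply-supported) span, the end slopes from the loading are:
  at A: point load 133.25 at a = 9.1: Pab(L + b)/(6LEI) = 1025/EI
  at B: point load 133.25 at a = 9.1: Pab(L + a)/(6LEI) = 1340/EI
  at A: UDL 17.8: wL³/(24EI) = 1629/EI
  at B: UDL 17.8: wL³/(24EI) = 1629/EI
  θ_A0 = 2654/EI,  θ_B0 = 2969/EI
Flexibility coefficients: a unit moment at one end gives L/(3EI) there and L/(6EI) at the far end, so f₁₁ = f₂₂ = 4.333/EI and f₁₂ = f₂₁ = 2.167/EI.
Compatibility — zero rotation at each built-in end:
  4.333 M_A + 2.167 M_B = 2654
  2.167 M_A + 4.333 M_B = 2969
Solving the pair gives M_A = 359.8 kip·ft and M_B = 505.3 kip·ft (hogging).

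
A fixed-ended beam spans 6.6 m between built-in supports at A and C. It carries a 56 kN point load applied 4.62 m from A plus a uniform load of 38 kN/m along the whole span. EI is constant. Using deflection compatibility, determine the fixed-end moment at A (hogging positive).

Release both end moments; the primary structure is a simply-supported span AC with redundants M_A and M_C.
On the primary (simply-supported) span, the end slopes from the loading are:
  at A: point load 56 at a = 4.62: Pab(L + b)/(6LEI) = 111/EI
  at C: point load 56 at a = 4.62: Pab(L + a)/(6LEI) = 145.1/EI
  at A: UDL 38: wL³/(24EI) = 455.2/EI
  at C: UDL 38: wL³/(24EI) = 455.2/EI
  θ_A0 = 566.2/EI,  θ_C0 = 600.3/EI
Flexibility coefficients: a unit moment at one end gives L/(3EI) there and L/(6EI) at the far end, so f₁₁ = f₂₂ = 2.2/EI and f₁₂ = f₂₁ = 1.1/EI.
Compatibility — zero rotation at each built-in end:
  2.2 M_A + 1.1 M_C = 566.2
  1.1 M_A + 2.2 M_C = 600.3
Solving the pair gives M_A = 161.2 kN·m and M_C = 192.3 kN·m (hogging).

M_A = 161.2 kN·m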